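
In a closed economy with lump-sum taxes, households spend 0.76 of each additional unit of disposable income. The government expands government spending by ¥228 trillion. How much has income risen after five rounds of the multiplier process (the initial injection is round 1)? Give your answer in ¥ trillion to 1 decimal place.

¥709.1 trillion

Round 1 adds ΔG = ¥228 trillion; each later round is MPC = 0.76 times the previous.
After 5 rounds: 228 + 173.28 + 131.6928 + 100.086528 + 76.06576128 = ΔG·(1 − c^5)/(1 − c) = 228 × (1 − 0.2535525376)/0.24 ≈ ¥709.1 trillion.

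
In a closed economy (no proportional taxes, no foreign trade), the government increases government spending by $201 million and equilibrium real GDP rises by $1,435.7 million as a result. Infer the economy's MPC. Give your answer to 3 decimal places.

Implied spending multiplier k = ΔY/ΔG = 1,435.7/201 ≈ 7.1428.
Since k = 1/(1 − MPC), MPC = 1 − 1/k = 1 − ΔG/ΔY = 1 − 201/1,435.7 ≈ 0.860.

0.860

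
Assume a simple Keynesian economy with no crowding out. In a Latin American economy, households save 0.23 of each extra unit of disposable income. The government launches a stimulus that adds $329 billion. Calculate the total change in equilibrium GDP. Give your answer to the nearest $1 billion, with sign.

MPC = 1 − MPS = 1 − 0.23 = 0.77.
Spending multiplier = 1/(1 − MPC) = 1/(1 − 0.77) = 1/0.23 ≈ 4.348.
ΔY = k × ΔG = (+$329 billion) / 0.23 ≈ +$1,430 billion.

+$1,430 billion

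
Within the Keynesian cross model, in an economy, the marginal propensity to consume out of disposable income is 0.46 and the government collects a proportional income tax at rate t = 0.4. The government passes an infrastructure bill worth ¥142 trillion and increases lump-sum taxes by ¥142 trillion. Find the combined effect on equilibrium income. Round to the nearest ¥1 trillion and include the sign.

+¥106 trillion

Expenditure multiplier = 1/(1 − c(1−t)) = 1/(1 − 0.46×0.6) = 1/0.724 ≈ 1.381.
ΔG contributes k·ΔG = (+¥142 trillion) / 0.724 ≈ +¥196.1 trillion.
ΔT of +¥142 trillion changes first-round spending by −c·ΔT = −¥65.32 trillion, contributing k·(−c·ΔT) = (−¥65.32 trillion) / 0.724 ≈ −¥90.2 trillion.
Net ΔY = k(ΔG − c·ΔT) = (+¥76.68 trillion) / 0.724 ≈ +¥106 trillion.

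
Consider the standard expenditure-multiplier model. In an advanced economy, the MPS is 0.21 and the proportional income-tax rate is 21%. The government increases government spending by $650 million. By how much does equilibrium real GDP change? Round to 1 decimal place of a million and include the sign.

MPC = 1 − MPS = 1 − 0.21 = 0.79.
Expenditure multiplier = 1/(1 − c(1−t)) = 1/(1 − 0.79×0.79) = 1/0.3759 ≈ 2.66.
ΔY = k × ΔG = (+$650 million) / 0.3759 ≈ +$1,729.2 million.

+$1,729.2 million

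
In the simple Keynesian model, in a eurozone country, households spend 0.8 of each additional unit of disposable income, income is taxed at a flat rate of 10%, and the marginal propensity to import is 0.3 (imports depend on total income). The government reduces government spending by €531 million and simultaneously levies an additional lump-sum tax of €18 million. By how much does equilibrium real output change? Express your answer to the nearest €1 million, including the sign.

−€940 million

Expenditure multiplier = 1/(1 − c(1−t) + m) = 1/(1 − 0.8×0.9 + 0.3) = 1/0.58 ≈ 1.724.
ΔG contributes k·ΔG = (−€531 million) / 0.58 ≈ −€915.5 million.
ΔT of +€18 million changes first-round spending by −c·ΔT = −€14.4 million, contributing k·(−c·ΔT) = (−€14.4 million) / 0.58 ≈ −€24.8 million.
Net ΔY = k(ΔG − c·ΔT) = (−€545.4 million) / 0.58 ≈ −€940 million.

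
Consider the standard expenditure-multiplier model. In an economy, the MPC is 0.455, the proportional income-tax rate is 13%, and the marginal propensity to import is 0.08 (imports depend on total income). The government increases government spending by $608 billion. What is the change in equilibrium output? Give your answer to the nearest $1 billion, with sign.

Government-spending multiplier = 1/(1 − c(1−t) + m) = 1/(1 − 0.455×0.87 + 0.08) = 1/0.68415 ≈ 1.462.
ΔY = k × ΔG = (+$608 billion) / 0.68415 ≈ +$889 billion.

+$889 billion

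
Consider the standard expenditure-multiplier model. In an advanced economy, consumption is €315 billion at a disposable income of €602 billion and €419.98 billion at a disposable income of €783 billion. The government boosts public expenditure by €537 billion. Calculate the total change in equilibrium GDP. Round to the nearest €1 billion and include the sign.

+€1,279 billion

MPC = ΔC/ΔYd = (419.98 − 315)/(783 − 602) = 104.98/181 = 0.58.
Government-spending multiplier = 1/(1 − MPC) = 1/(1 − 0.58) = 1/0.42 ≈ 2.381.
ΔY = k × ΔG = (+€537 billion) / 0.42 ≈ +€1,279 billion.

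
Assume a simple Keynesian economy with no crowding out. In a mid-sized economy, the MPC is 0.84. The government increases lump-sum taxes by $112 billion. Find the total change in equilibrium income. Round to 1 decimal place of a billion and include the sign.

−$588.0 billion

A lump-sum tax change of +$112 billion shifts disposable income by −$112 billion; first-round consumption changes by −c × ΔT = −0.84 × (+$112 billion) = −$94.08 billion.
Expenditure multiplier = 1/(1 − MPC) = 1/(1 − 0.84) = 1/0.16 = 6.25.
The tax multiplier is −c × k = −5.25, so ΔY = k × (−c·ΔT) = (−$94.08 billion) / 0.16 = −$588 billion.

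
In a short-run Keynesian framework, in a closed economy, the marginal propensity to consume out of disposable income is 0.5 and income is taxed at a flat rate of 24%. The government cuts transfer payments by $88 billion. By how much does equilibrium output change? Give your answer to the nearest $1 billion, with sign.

−$71 billion

The transfer change shifts disposable income by −$88 billion, so first-round consumption changes by c·ΔTR = 0.5 × (−$88 billion) = −$44 billion.
Expenditure multiplier = 1/(1 − c(1−t)) = 1/(1 − 0.5×0.76) = 1/0.62 ≈ 1.613.
The transfer multiplier is c × k ≈ 0.806, so ΔY = k × (c·ΔTR) = (−$44 billion) / 0.62 ≈ −$71 billion.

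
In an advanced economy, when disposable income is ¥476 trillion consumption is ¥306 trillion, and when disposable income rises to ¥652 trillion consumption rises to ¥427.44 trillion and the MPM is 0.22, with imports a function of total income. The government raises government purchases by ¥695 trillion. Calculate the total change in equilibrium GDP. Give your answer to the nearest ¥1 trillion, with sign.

MPC = ΔC/ΔYd = (427.44 − 306)/(652 − 476) = 121.44/176 = 0.69.
Spending multiplier = 1/(1 − c + m) = 1/(1 − 0.69 + 0.22) = 1/0.53 ≈ 1.887.
ΔY = k × ΔG = (+¥695 trillion) / 0.53 ≈ +¥1,311 trillion.

+¥1,311 trillion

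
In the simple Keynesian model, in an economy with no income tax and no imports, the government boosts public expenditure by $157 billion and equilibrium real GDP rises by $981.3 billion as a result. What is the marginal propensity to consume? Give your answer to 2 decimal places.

Implied spending multiplier k = ΔY/ΔG = 981.3/157 ≈ 6.2503.
Since k = 1/(1 − MPC), MPC = 1 − 1/k = 1 − ΔG/ΔY = 1 − 157/981.3 ≈ 0.84.

0.84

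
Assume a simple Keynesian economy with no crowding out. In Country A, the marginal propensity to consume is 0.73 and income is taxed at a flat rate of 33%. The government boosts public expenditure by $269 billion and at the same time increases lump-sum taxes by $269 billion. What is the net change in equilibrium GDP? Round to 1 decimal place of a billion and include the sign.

Expenditure multiplier = 1/(1 − c(1−t)) = 1/(1 − 0.73×0.67) = 1/0.5109 ≈ 1.957.
ΔG contributes k·ΔG = (+$269 billion) / 0.5109 ≈ +$526.5 billion.
ΔT of +$269 billion changes first-round spending by −c·ΔT = −$196.37 billion, contributing k·(−c·ΔT) = (−$196.37 billion) / 0.5109 ≈ −$384.4 billion.
Net ΔY = k(ΔG − c·ΔT) = (+$72.63 billion) / 0.5109 ≈ +$142.2 billion.

+$142.2 billion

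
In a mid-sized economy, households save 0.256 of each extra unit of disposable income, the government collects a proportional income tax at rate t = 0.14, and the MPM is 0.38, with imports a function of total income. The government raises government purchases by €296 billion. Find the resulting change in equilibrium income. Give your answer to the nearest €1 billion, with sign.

MPC = 1 − MPS = 1 − 0.256 = 0.744.
Expenditure multiplier = 1/(1 − c(1−t) + m) = 1/(1 − 0.744×0.86 + 0.38) = 1/0.74016 ≈ 1.351.
ΔY = k × ΔG = (+€296 billion) / 0.74016 ≈ +€400 billion.

+€400 billion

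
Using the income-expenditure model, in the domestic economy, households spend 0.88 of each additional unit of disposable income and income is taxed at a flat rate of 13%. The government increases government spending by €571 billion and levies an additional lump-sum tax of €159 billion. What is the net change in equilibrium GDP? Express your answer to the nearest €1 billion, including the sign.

+€1,839 billion

Expenditure multiplier = 1/(1 − c(1−t)) = 1/(1 − 0.88×0.87) = 1/0.2344 ≈ 4.266.
ΔG contributes k·ΔG = (+€571 billion) / 0.2344 ≈ +€2,436 billion.
ΔT of +€159 billion changes first-round spending by −c·ΔT = −€139.92 billion, contributing k·(−c·ΔT) = (−€139.92 billion) / 0.2344 ≈ −€596.9 billion.
Net ΔY = k(ΔG − c·ΔT) = (+€431.08 billion) / 0.2344 ≈ +€1,839 billion.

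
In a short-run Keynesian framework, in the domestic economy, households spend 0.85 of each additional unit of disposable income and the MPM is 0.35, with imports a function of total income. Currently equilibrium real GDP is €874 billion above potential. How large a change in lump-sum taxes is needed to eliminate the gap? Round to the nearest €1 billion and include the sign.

Spending multiplier = 1/(1 − c + m) = 1/(1 − 0.85 + 0.35) = 1/0.5 = 2.
Tax multiplier = −c·k = −0.85/0.5 = −1.7. Need ΔY = −€874 billion, so ΔT = ΔY/(−c·k) = −(−€874 billion) × 0.5 / 0.85 ≈ +€514 billion.
The government should raise lump-sum taxes by €514 billion.

+€514 billion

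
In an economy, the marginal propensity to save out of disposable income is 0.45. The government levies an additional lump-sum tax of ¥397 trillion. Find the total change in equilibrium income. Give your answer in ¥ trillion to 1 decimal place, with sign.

−¥485.2 trillion

MPC = 1 − MPS = 1 − 0.45 = 0.55.
A lump-sum tax change of +¥397 trillion shifts disposable income by −¥397 trillion; first-round consumption changes by −c × ΔT = −0.55 × (+¥397 trillion) = −¥218.35 trillion.
Expenditure multiplier = 1/(1 − MPC) = 1/(1 − 0.55) = 1/0.45 ≈ 2.222.
The tax multiplier is −c × k ≈ −1.222, so ΔY = k × (−c·ΔT) = (−¥218.35 trillion) / 0.45 ≈ −¥485.2 trillion.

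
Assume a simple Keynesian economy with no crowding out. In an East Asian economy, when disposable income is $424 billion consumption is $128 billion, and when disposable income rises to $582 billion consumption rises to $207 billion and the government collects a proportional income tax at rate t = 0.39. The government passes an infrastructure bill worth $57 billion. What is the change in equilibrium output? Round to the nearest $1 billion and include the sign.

MPC = ΔC/ΔYd = (207 − 128)/(582 − 424) = 79/158 = 0.5.
Spending multiplier = 1/(1 − c(1−t)) = 1/(1 − 0.5×0.61) = 1/0.695 ≈ 1.439.
ΔY = k × ΔG = (+$57 billion) / 0.695 ≈ +$82 billion.

+$82 billion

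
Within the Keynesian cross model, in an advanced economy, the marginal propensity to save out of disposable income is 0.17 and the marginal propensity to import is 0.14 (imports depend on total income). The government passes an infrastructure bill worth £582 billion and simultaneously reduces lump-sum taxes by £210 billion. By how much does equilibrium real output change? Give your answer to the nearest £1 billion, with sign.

MPC = 1 − MPS = 1 − 0.17 = 0.83.
Expenditure multiplier = 1/(1 − c + m) = 1/(1 − 0.83 + 0.14) = 1/0.31 ≈ 3.226.
ΔG contributes k·ΔG = (+£582 billion) / 0.31 ≈ +£1,877.4 billion.
ΔT of −£210 billion changes first-round spending by −c·ΔT = +£174.3 billion, contributing k·(−c·ΔT) = (+£174.3 billion) / 0.31 ≈ +£562.3 billion.
Net ΔY = k(ΔG − c·ΔT) = (+£756.3 billion) / 0.31 ≈ +£2,440 billion.

+£2,440 billion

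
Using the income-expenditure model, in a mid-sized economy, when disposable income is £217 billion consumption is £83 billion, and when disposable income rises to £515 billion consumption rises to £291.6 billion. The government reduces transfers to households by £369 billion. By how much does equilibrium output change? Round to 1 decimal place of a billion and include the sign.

−£861.0 billion

MPC = ΔC/ΔYd = (291.6 − 83)/(515 − 217) = 208.6/298 = 0.7.
The transfer change shifts disposable income by −£369 billion, so first-round consumption changes by c·ΔTR = 0.7 × (−£369 billion) = −£258.3 billion.
Expenditure multiplier = 1/(1 − MPC) = 1/(1 − 0.7) = 1/0.3 ≈ 3.333.
The transfer multiplier is c × k ≈ 2.333, so ΔY = k × (c·ΔTR) = (−£258.3 billion) / 0.3 = −£861 billion.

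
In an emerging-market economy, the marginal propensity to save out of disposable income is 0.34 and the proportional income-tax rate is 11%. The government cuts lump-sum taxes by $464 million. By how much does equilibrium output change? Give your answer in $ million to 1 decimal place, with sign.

+$742.2 million

MPC = 1 − MPS = 1 − 0.34 = 0.66.
A lump-sum tax change of −$464 million shifts disposable income by +$464 million; first-round consumption changes by −c × ΔT = −0.66 × (−$464 million) = +$306.24 million.
Expenditure multiplier = 1/(1 − c(1−t)) = 1/(1 − 0.66×0.89) = 1/0.4126 ≈ 2.424.
The tax multiplier is −c × k ≈ −1.6, so ΔY = k × (−c·ΔT) = (+$306.24 million) / 0.4126 ≈ +$742.2 million.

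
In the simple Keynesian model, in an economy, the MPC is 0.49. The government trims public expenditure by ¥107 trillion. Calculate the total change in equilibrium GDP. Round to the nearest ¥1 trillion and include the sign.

Spending multiplier = 1/(1 − MPC) = 1/(1 − 0.49) = 1/0.51 ≈ 1.961.
ΔY = k × ΔG = (−¥107 trillion) / 0.51 ≈ −¥210 trillion.

−¥210 trillion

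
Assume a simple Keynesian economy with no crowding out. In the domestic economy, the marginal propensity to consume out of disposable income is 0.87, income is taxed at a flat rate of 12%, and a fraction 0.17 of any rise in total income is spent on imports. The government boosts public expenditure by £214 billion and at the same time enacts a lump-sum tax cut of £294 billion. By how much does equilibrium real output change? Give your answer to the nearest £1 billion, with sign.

+£1,162 billion

Expenditure multiplier = 1/(1 − c(1−t) + m) = 1/(1 − 0.87×0.88 + 0.17) = 1/0.4044 ≈ 2.473.
ΔG contributes k·ΔG = (+£214 billion) / 0.4044 ≈ +£529.2 billion.
ΔT of −£294 billion changes first-round spending by −c·ΔT = +£255.78 billion, contributing k·(−c·ΔT) = (+£255.78 billion) / 0.4044 ≈ +£632.5 billion.
Net ΔY = k(ΔG − c·ΔT) = (+£469.78 billion) / 0.4044 ≈ +£1,162 billion.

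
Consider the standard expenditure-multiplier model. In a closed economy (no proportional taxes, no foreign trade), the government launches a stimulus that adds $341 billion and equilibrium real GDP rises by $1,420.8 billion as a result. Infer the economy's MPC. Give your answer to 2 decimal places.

0.76

Implied spending multiplier k = ΔY/ΔG = 1,420.8/341 ≈ 4.1666.
Since k = 1/(1 − MPC), MPC = 1 − 1/k = 1 − ΔG/ΔY = 1 − 341/1,420.8 ≈ 0.76.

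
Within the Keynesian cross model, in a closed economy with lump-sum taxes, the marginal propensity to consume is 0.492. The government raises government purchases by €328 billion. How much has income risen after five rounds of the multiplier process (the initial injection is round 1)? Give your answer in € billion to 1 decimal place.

Round 1 adds ΔG = €328 billion; each later round is MPC = 0.492 times the previous.
After 5 rounds: 328 + 161.376 + 79.396992 + 39.063320064 + 19.219153471488 = ΔG·(1 − c^5)/(1 − c) = 328 × (1 − 0.028828730207232)/0.508 ≈ €627.1 billion.

€627.1 billion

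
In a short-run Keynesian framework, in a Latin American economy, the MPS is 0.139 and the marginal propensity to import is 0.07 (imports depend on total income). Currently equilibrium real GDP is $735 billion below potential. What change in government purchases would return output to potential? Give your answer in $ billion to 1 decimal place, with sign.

+$153.6 billion

MPC = 1 − MPS = 1 − 0.139 = 0.861.
Spending multiplier = 1/(1 − c + m) = 1/(1 − 0.861 + 0.07) = 1/0.209 ≈ 4.785.
Need ΔY = +$735 billion, so ΔG = ΔY/k = (+$735 billion) × 0.209 ≈ +$153.6 billion.
The government should increase government purchases by $153.6 billion.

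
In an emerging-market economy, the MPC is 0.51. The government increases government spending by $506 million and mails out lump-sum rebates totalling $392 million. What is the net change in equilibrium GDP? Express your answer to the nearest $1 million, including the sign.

+$1,441 million

Expenditure multiplier = 1/(1 − MPC) = 1/(1 − 0.51) = 1/0.49 ≈ 2.041.
ΔG contributes k·ΔG = (+$506 million) / 0.49 ≈ +$1,032.7 million.
ΔT of −$392 million changes first-round spending by −c·ΔT = +$199.92 million, contributing k·(−c·ΔT) = (+$199.92 million) / 0.49 = +$408 million.
Net ΔY = k(ΔG − c·ΔT) = (+$705.92 million) / 0.49 ≈ +$1,441 million.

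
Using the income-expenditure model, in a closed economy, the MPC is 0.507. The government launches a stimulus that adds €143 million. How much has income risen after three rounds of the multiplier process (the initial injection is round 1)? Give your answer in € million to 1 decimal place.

€252.3 million

Round 1 adds ΔG = €143 million; each later round is MPC = 0.507 times the previous.
After 3 rounds: 143 + 72.501 + 36.758007 = ΔG·(1 − c^3)/(1 − c) = 143 × (1 − 0.130323843)/0.493 ≈ €252.3 million.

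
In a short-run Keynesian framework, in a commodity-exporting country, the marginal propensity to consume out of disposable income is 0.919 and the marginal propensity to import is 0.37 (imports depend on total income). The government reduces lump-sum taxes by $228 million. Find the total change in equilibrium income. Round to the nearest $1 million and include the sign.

+$465 million

A lump-sum tax change of −$228 million shifts disposable income by +$228 million; first-round consumption changes by −c × ΔT = −0.919 × (−$228 million) = +$209.532 million.
Expenditure multiplier = 1/(1 − c + m) = 1/(1 − 0.919 + 0.37) = 1/0.451 ≈ 2.217.
The tax multiplier is −c × k ≈ −2.038, so ΔY = k × (−c·ΔT) = (+$209.532 million) / 0.451 ≈ +$465 million.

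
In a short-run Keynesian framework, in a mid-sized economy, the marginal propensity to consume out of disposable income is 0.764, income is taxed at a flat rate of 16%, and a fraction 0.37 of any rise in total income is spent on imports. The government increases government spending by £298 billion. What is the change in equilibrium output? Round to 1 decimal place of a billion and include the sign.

+£409.2 billion

Government-spending multiplier = 1/(1 − c(1−t) + m) = 1/(1 − 0.764×0.84 + 0.37) = 1/0.72824 ≈ 1.373.
ΔY = k × ΔG = (+£298 billion) / 0.72824 ≈ +£409.2 billion.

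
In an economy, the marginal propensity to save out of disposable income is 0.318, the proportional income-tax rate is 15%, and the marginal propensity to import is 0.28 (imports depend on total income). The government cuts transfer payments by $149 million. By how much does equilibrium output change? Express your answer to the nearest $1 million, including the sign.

MPC = 1 − MPS = 1 − 0.318 = 0.682.
The transfer change shifts disposable income by −$149 million, so first-round consumption changes by c·ΔTR = 0.682 × (−$149 million) = −$101.618 million.
Expenditure multiplier = 1/(1 − c(1−t) + m) = 1/(1 − 0.682×0.85 + 0.28) = 1/0.7003 ≈ 1.428.
The transfer multiplier is c × k ≈ 0.974, so ΔY = k × (c·ΔTR) = (−$101.618 million) / 0.7003 ≈ −$145 million.

−$145 million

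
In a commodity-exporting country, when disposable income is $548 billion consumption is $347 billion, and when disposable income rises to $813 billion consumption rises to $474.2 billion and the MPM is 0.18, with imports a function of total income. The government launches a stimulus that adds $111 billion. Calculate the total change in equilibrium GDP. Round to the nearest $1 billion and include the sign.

+$159 billion

MPC = ΔC/ΔYd = (474.2 − 347)/(813 − 548) = 127.2/265 = 0.48.
Expenditure multiplier = 1/(1 − c + m) = 1/(1 − 0.48 + 0.18) = 1/0.7 ≈ 1.429.
ΔY = k × ΔG = (+$111 billion) / 0.7 ≈ +$159 billion.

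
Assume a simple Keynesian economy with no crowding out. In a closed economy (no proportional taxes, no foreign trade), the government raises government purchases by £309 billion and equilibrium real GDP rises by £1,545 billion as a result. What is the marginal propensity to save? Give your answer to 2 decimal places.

Implied spending multiplier k = ΔY/ΔG = 1,545/309 = 5.
Since k = 1/(1 − MPC), MPC = 1 − 1/k = 1 − ΔG/ΔY = 1 − 309/1,545 = 0.80.
MPS = 1 − MPC = 0.20.

0.20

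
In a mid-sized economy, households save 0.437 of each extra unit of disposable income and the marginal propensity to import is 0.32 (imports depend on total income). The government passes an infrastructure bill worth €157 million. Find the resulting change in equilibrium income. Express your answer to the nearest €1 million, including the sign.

+€207 million

MPC = 1 − MPS = 1 − 0.437 = 0.563.
Expenditure multiplier = 1/(1 − c + m) = 1/(1 − 0.563 + 0.32) = 1/0.757 ≈ 1.321.
ΔY = k × ΔG = (+€157 million) / 0.757 ≈ +€207 million.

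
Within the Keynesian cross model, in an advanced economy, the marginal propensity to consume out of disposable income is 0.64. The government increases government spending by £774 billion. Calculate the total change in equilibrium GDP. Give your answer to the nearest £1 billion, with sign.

Spending multiplier = 1/(1 − MPC) = 1/(1 − 0.64) = 1/0.36 ≈ 2.778.
ΔY = k × ΔG = (+£774 billion) / 0.36 = +£2,150 billion.

+£2,150 billion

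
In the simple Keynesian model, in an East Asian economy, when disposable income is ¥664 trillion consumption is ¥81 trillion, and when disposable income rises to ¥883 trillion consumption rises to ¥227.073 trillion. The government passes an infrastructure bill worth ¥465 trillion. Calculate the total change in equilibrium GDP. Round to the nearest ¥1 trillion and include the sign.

+¥1,396 trillion

MPC = ΔC/ΔYd = (227.073 − 81)/(883 − 664) = 146.073/219 = 0.667.
Government-spending multiplier = 1/(1 − MPC) = 1/(1 − 0.667) = 1/0.333 ≈ 3.003.
ΔY = k × ΔG = (+¥465 trillion) / 0.333 ≈ +¥1,396 trillion.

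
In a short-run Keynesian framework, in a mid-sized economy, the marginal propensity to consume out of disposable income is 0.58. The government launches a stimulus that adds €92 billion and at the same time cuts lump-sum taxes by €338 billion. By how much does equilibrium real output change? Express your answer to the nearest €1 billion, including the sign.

+€686 billion

Expenditure multiplier = 1/(1 − MPC) = 1/(1 − 0.58) = 1/0.42 ≈ 2.381.
ΔG contributes k·ΔG = (+€92 billion) / 0.42 ≈ +€219 billion.
ΔT of −€338 billion changes first-round spending by −c·ΔT = +€196.04 billion, contributing k·(−c·ΔT) = (+€196.04 billion) / 0.42 ≈ +€466.8 billion.
Net ΔY = k(ΔG − c·ΔT) = (+€288.04 billion) / 0.42 ≈ +€686 billion.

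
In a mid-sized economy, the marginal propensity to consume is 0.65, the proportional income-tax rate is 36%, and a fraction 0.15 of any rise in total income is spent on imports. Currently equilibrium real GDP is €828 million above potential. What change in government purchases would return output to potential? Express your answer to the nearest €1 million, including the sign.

−€608 million

Spending multiplier = 1/(1 − c(1−t) + m) = 1/(1 − 0.65×0.64 + 0.15) = 1/0.734 ≈ 1.362.
Need ΔY = −€828 million, so ΔG = ΔY/k = (−€828 million) × 0.734 ≈ −€608 million.
The government should cut government purchases by €608 million.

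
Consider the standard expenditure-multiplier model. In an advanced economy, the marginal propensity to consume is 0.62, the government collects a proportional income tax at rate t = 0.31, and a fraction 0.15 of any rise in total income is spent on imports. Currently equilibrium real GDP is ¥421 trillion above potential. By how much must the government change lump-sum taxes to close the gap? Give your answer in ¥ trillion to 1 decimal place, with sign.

+¥490.4 trillion

Spending multiplier = 1/(1 − c(1−t) + m) = 1/(1 − 0.62×0.69 + 0.15) = 1/0.7222 ≈ 1.385.
Tax multiplier = −c·k = −0.62/0.7222 ≈ −0.858. Need ΔY = −¥421 trillion, so ΔT = ΔY/(−c·k) = −(−¥421 trillion) × 0.7222 / 0.62 ≈ +¥490.4 trillion.
The government should raise lump-sum taxes by ¥490.4 trillion.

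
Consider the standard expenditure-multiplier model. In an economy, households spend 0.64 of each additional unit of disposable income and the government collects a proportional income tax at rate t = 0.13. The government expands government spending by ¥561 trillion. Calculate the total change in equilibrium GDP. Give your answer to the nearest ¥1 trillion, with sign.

Spending multiplier = 1/(1 − c(1−t)) = 1/(1 − 0.64×0.87) = 1/0.4432 ≈ 2.256.
ΔY = k × ΔG = (+¥561 trillion) / 0.4432 ≈ +¥1,266 trillion.

+¥1,266 trillion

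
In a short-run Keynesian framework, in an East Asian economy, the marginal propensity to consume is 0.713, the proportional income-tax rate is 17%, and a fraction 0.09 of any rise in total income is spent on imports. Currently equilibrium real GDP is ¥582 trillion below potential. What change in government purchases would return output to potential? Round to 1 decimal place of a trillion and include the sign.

Spending multiplier = 1/(1 − c(1−t) + m) = 1/(1 − 0.713×0.83 + 0.09) = 1/0.49821 ≈ 2.007.
Need ΔY = +¥582 trillion, so ΔG = ΔY/k = (+¥582 trillion) × 0.49821 ≈ +¥290 trillion.
The government should increase government purchases by ¥290 trillion.

+¥290.0 trillion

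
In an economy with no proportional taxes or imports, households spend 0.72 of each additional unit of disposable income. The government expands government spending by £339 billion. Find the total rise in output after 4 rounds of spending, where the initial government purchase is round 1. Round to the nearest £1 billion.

£885 billion

Round 1 adds ΔG = £339 billion; each later round is MPC = 0.72 times the previous.
After 4 rounds: 339 + 244.08 + 175.7376 + 126.531072 = ΔG·(1 − c^4)/(1 − c) = 339 × (1 − 0.26873856)/0.28 ≈ £885 billion.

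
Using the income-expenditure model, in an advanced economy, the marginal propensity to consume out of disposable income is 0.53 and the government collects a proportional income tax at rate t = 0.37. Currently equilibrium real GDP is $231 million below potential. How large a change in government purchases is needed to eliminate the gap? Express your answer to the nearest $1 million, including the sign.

+$154 million

Spending multiplier = 1/(1 − c(1−t)) = 1/(1 − 0.53×0.63) = 1/0.6661 ≈ 1.501.
Need ΔY = +$231 million, so ΔG = ΔY/k = (+$231 million) × 0.6661 ≈ +$154 million.
The government should increase government purchases by $154 million.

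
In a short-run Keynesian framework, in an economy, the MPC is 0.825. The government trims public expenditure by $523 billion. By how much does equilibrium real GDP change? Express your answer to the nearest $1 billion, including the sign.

Government-spending multiplier = 1/(1 − MPC) = 1/(1 − 0.825) = 1/0.175 ≈ 5.714.
ΔY = k × ΔG = (−$523 billion) / 0.175 ≈ −$2,989 billion.

−$2,989 billion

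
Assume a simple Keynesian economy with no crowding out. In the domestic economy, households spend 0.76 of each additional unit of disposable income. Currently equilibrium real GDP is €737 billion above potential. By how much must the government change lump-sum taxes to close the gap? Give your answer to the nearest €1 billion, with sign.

+€233 billion

Spending multiplier = 1/(1 − MPC) = 1/(1 − 0.76) = 1/0.24 ≈ 4.167.
Tax multiplier = −c·k = −0.76/0.24 ≈ −3.167. Need ΔY = −€737 billion, so ΔT = ΔY/(−c·k) = −(−€737 billion) × 0.24 / 0.76 ≈ +€233 billion.
The government should raise lump-sum taxes by €233 billion.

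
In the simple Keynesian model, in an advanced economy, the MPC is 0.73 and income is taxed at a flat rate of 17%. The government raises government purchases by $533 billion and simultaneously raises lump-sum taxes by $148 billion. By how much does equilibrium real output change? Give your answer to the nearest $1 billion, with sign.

+$1,078 billion

Expenditure multiplier = 1/(1 − c(1−t)) = 1/(1 − 0.73×0.83) = 1/0.3941 ≈ 2.537.
ΔG contributes k·ΔG = (+$533 billion) / 0.3941 ≈ +$1,352.4 billion.
ΔT of +$148 billion changes first-round spending by −c·ΔT = −$108.04 billion, contributing k·(−c·ΔT) = (−$108.04 billion) / 0.3941 ≈ −$274.1 billion.
Net ΔY = k(ΔG − c·ΔT) = (+$424.96 billion) / 0.3941 ≈ +$1,078 billion.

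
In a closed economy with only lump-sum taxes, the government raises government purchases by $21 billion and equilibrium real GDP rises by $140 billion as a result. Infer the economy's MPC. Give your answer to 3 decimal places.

0.850

Implied spending multiplier k = ΔY/ΔG = 140/21 ≈ 6.6667.
Since k = 1/(1 − MPC), MPC = 1 − 1/k = 1 − ΔG/ΔY = 1 − 21/140 = 0.850.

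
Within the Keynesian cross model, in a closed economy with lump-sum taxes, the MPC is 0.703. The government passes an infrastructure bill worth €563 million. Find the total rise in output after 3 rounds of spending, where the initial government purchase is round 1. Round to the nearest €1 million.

€1,237 million

Round 1 adds ΔG = €563 million; each later round is MPC = 0.703 times the previous.
After 3 rounds: 563 + 395.789 + 278.239667 = ΔG·(1 − c^3)/(1 − c) = 563 × (1 − 0.347428927)/0.297 ≈ €1,237 million.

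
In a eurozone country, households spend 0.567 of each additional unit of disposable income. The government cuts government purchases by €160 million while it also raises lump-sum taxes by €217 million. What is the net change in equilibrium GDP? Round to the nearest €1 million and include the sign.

−€654 million

Expenditure multiplier = 1/(1 − MPC) = 1/(1 − 0.567) = 1/0.433 ≈ 2.309.
ΔG contributes k·ΔG = (−€160 million) / 0.433 ≈ −€369.5 million.
ΔT of +€217 million changes first-round spending by −c·ΔT = −€123.039 million, contributing k·(−c·ΔT) = (−€123.039 million) / 0.433 ≈ −€284.2 million.
Net ΔY = k(ΔG − c·ΔT) = (−€283.039 million) / 0.433 ≈ −€654 million.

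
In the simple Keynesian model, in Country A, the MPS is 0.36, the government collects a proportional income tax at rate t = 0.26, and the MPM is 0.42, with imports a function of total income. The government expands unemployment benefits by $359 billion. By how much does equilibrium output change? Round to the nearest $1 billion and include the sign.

MPC = 1 − MPS = 1 − 0.36 = 0.64.
The transfer change shifts disposable income by +$359 billion, so first-round consumption changes by c·ΔTR = 0.64 × (+$359 billion) = +$229.76 billion.
Expenditure multiplier = 1/(1 − c(1−t) + m) = 1/(1 − 0.64×0.74 + 0.42) = 1/0.9464 ≈ 1.057.
The transfer multiplier is c × k ≈ 0.676, so ΔY = k × (c·ΔTR) = (+$229.76 billion) / 0.9464 ≈ +$243 billion.

+$243 billion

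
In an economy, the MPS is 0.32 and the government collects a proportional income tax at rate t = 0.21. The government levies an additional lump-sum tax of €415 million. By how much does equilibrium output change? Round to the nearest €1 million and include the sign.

MPC = 1 − MPS = 1 − 0.32 = 0.68.
A lump-sum tax change of +€415 million shifts disposable income by −€415 million; first-round consumption changes by −c × ΔT = −0.68 × (+€415 million) = −€282.2 million.
Expenditure multiplier = 1/(1 − c(1−t)) = 1/(1 − 0.68×0.79) = 1/0.4628 ≈ 2.161.
The tax multiplier is −c × k ≈ −1.469, so ΔY = k × (−c·ΔT) = (−€282.2 million) / 0.4628 ≈ −€610 million.

−€610 million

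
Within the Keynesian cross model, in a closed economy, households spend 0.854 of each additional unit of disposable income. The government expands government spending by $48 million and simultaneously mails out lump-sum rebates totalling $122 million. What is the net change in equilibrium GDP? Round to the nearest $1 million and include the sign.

Expenditure multiplier = 1/(1 − MPC) = 1/(1 − 0.854) = 1/0.146 ≈ 6.849.
ΔG contributes k·ΔG = (+$48 million) / 0.146 ≈ +$328.8 million.
ΔT of −$122 million changes first-round spending by −c·ΔT = +$104.188 million, contributing k·(−c·ΔT) = (+$104.188 million) / 0.146 ≈ +$713.6 million.
Net ΔY = k(ΔG − c·ΔT) = (+$152.188 million) / 0.146 ≈ +$1,042 million.

+$1,042 million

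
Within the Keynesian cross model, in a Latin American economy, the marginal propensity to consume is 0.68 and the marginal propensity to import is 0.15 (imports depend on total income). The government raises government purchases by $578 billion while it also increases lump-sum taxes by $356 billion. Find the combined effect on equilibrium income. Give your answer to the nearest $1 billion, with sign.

+$715 billion

Expenditure multiplier = 1/(1 − c + m) = 1/(1 − 0.68 + 0.15) = 1/0.47 ≈ 2.128.
ΔG contributes k·ΔG = (+$578 billion) / 0.47 ≈ +$1,229.8 billion.
ΔT of +$356 billion changes first-round spending by −c·ΔT = −$242.08 billion, contributing k·(−c·ΔT) = (−$242.08 billion) / 0.47 ≈ −$515.1 billion.
Net ΔY = k(ΔG − c·ΔT) = (+$335.92 billion) / 0.47 ≈ +$715 billion.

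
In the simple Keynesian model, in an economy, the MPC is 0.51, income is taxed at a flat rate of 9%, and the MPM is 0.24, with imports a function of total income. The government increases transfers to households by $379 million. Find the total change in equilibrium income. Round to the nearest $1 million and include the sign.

The transfer change shifts disposable income by +$379 million, so first-round consumption changes by c·ΔTR = 0.51 × (+$379 million) = +$193.29 million.
Expenditure multiplier = 1/(1 − c(1−t) + m) = 1/(1 − 0.51×0.91 + 0.24) = 1/0.7759 ≈ 1.289.
The transfer multiplier is c × k ≈ 0.657, so ΔY = k × (c·ΔTR) = (+$193.29 million) / 0.7759 ≈ +$249 million.

+$249 million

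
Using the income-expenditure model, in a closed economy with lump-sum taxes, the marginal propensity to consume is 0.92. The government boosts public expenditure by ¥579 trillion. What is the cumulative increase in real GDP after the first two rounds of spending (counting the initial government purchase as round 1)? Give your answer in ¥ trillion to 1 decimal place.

Round 1 adds ΔG = ¥579 trillion; each later round is MPC = 0.92 times the previous.
After 2 rounds: 579 + 532.68 = ΔG·(1 − c^2)/(1 − c) = 579 × (1 − 0.8464)/0.08 ≈ ¥1,111.7 trillion.

¥1,111.7 trillion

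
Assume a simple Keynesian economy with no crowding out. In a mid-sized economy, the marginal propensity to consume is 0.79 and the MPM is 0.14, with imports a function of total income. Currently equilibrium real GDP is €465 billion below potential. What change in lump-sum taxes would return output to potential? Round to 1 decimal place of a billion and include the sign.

Spending multiplier = 1/(1 − c + m) = 1/(1 − 0.79 + 0.14) = 1/0.35 ≈ 2.857.
Tax multiplier = −c·k = −0.79/0.35 ≈ −2.257. Need ΔY = +€465 billion, so ΔT = ΔY/(−c·k) = −(+€465 billion) × 0.35 / 0.79 ≈ −€206 billion.
The government should cut lump-sum taxes by €206 billion.

−€206.0 billion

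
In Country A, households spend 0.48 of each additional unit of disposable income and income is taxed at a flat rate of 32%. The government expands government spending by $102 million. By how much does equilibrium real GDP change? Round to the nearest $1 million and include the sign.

Government-spending multiplier = 1/(1 − c(1−t)) = 1/(1 − 0.48×0.68) = 1/0.6736 ≈ 1.485.
ΔY = k × ΔG = (+$102 million) / 0.6736 ≈ +$151 million.

+$151 million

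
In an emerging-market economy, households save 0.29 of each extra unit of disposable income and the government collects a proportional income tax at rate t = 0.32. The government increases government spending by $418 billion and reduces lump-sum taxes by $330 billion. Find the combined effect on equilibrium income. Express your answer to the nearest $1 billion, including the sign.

MPC = 1 − MPS = 1 − 0.29 = 0.71.
Expenditure multiplier = 1/(1 − c(1−t)) = 1/(1 − 0.71×0.68) = 1/0.5172 ≈ 1.933.
ΔG contributes k·ΔG = (+$418 billion) / 0.5172 ≈ +$808.2 billion.
ΔT of −$330 billion changes first-round spending by −c·ΔT = +$234.3 billion, contributing k·(−c·ΔT) = (+$234.3 billion) / 0.5172 ≈ +$453 billion.
Net ΔY = k(ΔG − c·ΔT) = (+$652.3 billion) / 0.5172 ≈ +$1,261 billion.

+$1,261 billion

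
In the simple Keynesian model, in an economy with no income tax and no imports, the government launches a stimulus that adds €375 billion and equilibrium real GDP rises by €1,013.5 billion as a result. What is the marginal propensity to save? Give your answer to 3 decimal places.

0.370

Implied spending multiplier k = ΔY/ΔG = 1,013.5/375 ≈ 2.7027.
Since k = 1/(1 − MPC), MPC = 1 − 1/k = 1 − ΔG/ΔY = 1 − 375/1,013.5 ≈ 0.630.
MPS = 1 − MPC = 0.370.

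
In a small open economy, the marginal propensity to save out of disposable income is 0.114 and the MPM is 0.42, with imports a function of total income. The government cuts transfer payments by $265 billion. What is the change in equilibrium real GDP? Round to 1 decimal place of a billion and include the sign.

MPC = 1 − MPS = 1 − 0.114 = 0.886.
The transfer change shifts disposable income by −$265 billion, so first-round consumption changes by c·ΔTR = 0.886 × (−$265 billion) = −$234.79 billion.
Expenditure multiplier = 1/(1 − c + m) = 1/(1 − 0.886 + 0.42) = 1/0.534 ≈ 1.873.
The transfer multiplier is c × k ≈ 1.659, so ΔY = k × (c·ΔTR) = (−$234.79 billion) / 0.534 ≈ −$439.7 billion.

−$439.7 billion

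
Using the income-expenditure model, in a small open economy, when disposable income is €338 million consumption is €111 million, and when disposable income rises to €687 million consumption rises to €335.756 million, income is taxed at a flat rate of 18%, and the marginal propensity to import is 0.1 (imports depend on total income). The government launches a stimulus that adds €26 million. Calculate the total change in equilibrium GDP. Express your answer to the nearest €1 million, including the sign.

+€45 million

MPC = ΔC/ΔYd = (335.756 − 111)/(687 − 338) = 224.756/349 = 0.644.
Expenditure multiplier = 1/(1 − c(1−t) + m) = 1/(1 − 0.644×0.82 + 0.1) = 1/0.57192 ≈ 1.748.
ΔY = k × ΔG = (+€26 million) / 0.57192 ≈ +€45 million.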